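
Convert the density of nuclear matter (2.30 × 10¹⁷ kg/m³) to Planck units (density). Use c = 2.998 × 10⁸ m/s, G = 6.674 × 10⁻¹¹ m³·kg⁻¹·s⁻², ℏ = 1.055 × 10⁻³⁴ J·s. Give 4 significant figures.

Planck density: ρ_P = c⁵/(ℏG²) = 5.154 × 10⁹⁶ kg/m³.
2.30 × 10¹⁷ / 5.154 × 10⁹⁶ = 4.463 × 10⁻⁸⁰

4.463 × 10⁻⁸⁰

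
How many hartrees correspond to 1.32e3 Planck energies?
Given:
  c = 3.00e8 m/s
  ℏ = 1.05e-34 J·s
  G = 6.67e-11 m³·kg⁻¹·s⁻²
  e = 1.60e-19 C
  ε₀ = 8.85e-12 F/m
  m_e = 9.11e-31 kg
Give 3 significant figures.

5.90e29

Planck energy: E_P = √(ℏc⁵/G) = 1.96e9 J
hartree: E_h = m_e e⁴/(4πε₀ℏ)² = 4.38e-18 J
1.32e3 × 1.96e9 / 4.38e-18 = 5.90e29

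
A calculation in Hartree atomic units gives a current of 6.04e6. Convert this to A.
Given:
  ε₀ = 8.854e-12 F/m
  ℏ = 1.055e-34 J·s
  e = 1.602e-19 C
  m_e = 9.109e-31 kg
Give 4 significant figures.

One atomic unit of electric current: I_au = e E_h/ℏ = m_e e⁵/((4πε₀)²ℏ³) = 6.612e-3 A.
6.04e6 × 6.612e-3 A = 3.994e4 A

3.994e4 A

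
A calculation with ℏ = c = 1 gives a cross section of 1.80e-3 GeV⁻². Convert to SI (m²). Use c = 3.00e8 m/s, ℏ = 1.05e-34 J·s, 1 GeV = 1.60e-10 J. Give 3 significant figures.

6.98e-35 m²

Area is [L]² = [E]⁻²·(ℏc)²; restore (ℏc)².
1 GeV⁻² → (ℏc)² × (1 GeV in J)⁻² = 3.88e-32 m².
Result: 1.80e-3 × 3.88e-32 = 6.98e-35 m².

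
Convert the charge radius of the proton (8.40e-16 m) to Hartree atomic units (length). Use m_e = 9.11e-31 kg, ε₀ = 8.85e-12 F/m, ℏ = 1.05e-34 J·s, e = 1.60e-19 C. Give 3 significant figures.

1.60e-5

Bohr radius: a₀ = 4πε₀ℏ²/(m_e e²) = 5.26e-11 m.
8.40e-16 / 5.26e-11 = 1.60e-5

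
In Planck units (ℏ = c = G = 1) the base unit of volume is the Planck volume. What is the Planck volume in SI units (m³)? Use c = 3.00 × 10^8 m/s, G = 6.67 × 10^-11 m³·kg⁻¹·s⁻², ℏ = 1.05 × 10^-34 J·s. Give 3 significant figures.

V_P = (ℏG/c³)^(3/2)
  = √(1.75 × 10^-209)
  = 4.18 × 10^-105 m³

4.18 × 10^-105 m³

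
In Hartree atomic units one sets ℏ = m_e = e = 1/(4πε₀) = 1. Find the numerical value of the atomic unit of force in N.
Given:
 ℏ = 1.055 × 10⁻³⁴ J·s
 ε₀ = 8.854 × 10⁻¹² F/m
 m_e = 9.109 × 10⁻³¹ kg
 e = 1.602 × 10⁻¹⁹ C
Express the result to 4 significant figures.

F_au = E_h/a₀ = m_e²e⁶/((4πε₀)³ℏ⁴)
E_h = 4.354 × 10⁻¹⁸ J
a₀ = 5.297 × 10⁻¹¹ m
E_h/a₀ = 8.220 × 10⁻⁸ N

8.220 × 10⁻⁸ N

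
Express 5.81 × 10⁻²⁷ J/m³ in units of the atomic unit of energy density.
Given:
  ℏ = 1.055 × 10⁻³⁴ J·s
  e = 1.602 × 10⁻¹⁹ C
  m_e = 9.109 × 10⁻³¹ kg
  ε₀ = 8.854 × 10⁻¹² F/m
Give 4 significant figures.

atomic unit of energy density: u_au = E_h/a₀³ = m_e⁴e¹⁰/((4πε₀)⁵ℏ⁸) = 2.929 × 10¹³ J/m³.
5.81 × 10⁻²⁷ / 2.929 × 10¹³ = 1.984 × 10⁻⁴⁰

1.984 × 10⁻⁴⁰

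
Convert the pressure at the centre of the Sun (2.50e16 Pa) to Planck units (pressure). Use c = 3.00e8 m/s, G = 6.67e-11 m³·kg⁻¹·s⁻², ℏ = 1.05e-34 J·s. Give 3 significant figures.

5.34e-98

Planck pressure: p_P = c⁷/(ℏG²) = 4.68e113 Pa.
2.50e16 / 4.68e113 = 5.34e-98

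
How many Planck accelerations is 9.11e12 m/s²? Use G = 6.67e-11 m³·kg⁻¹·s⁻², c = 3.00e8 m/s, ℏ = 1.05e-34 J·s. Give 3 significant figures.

Planck acceleration: a_P = √(c⁷/(ℏG)) = 5.59e51 m/s².
9.11e12 / 5.59e51 = 1.63e-39

1.63e-39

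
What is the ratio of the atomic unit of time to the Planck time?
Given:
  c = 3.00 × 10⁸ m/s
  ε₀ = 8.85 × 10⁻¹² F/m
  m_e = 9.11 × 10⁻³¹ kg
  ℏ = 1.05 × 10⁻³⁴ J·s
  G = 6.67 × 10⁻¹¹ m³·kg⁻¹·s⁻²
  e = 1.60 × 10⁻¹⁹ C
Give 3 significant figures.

atomic unit of time: τ_au = (4πε₀)²ℏ³/(m_e e⁴) = 2.40 × 10⁻¹⁷ s
Planck time: t_P = √(ℏG/c⁵) = 5.37 × 10⁻⁴⁴ s
ratio = 2.40 × 10⁻¹⁷ / 5.37 × 10⁻⁴⁴ = 4.47 × 10²⁶

4.47 × 10²⁶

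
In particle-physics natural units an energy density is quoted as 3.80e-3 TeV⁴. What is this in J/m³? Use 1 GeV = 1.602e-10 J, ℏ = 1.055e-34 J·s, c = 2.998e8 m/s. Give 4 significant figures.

[E]/[L]³ = [E]⁴/(ℏc)³; restore (ℏc)⁻³.
1 GeV⁴ → 1/(ℏc)³ × (1 GeV in J)⁴ = 2.082e37 J/m³.
Convert the energy scale: 3.80e-3 TeV⁴ = 3.80e9 GeV⁴.
Result: 3.80e9 × 2.082e37 = 7.910e46 J/m³.

7.910e46 J/m³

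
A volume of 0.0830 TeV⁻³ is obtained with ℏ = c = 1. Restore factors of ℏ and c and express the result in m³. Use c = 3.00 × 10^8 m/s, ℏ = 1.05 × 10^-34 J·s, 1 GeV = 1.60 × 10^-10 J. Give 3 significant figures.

Volume is [L]³ = [E]⁻³·(ℏc)³.
1 GeV⁻³ → (ℏc)³ × (1 GeV in J)⁻³ = 7.63 × 10^-48 m³.
Convert the energy scale: 0.0830 TeV⁻³ = 8.30 × 10^-11 GeV⁻³.
Result: 8.30 × 10^-11 × 7.63 × 10^-48 = 6.33 × 10^-58 m³.

6.33 × 10^-58 m³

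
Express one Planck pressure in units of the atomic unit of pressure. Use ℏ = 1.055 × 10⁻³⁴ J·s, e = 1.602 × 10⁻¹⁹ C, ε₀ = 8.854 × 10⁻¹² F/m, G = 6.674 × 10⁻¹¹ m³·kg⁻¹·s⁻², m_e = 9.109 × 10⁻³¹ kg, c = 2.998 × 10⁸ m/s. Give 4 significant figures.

Planck pressure: p_P = c⁷/(ℏG²) = 4.632 × 10¹¹³ Pa
atomic unit of pressure: P_au = E_h/a₀³ = m_e⁴e¹⁰/((4πε₀)⁵ℏ⁸) = 2.929 × 10¹³ Pa
ratio = 4.632 × 10¹¹³ / 2.929 × 10¹³ = 1.581 × 10¹⁰⁰

1.581 × 10¹⁰⁰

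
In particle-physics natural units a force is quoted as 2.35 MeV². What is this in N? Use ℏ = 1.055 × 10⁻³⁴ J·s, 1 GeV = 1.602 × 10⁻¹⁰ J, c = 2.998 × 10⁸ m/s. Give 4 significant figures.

Force is [E]/[L] = [E]²/(ℏc); restore (ℏc)⁻¹.
1 GeV² → 1/(ℏc) × (1 GeV in J)² = 8.114 × 10⁵ N.
Convert the energy scale: 2.35 MeV² = 2.35 × 10⁻⁶ GeV².
Result: 2.35 × 10⁻⁶ × 8.114 × 10⁵ = 1.907 N.

1.907 N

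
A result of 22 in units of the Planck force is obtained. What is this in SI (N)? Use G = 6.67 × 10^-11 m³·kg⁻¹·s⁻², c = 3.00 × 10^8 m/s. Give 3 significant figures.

One Planck force: F_P = c⁴/G = 1.21 × 10^44 N.
22 × 1.21 × 10^44 N = 2.67 × 10^45 N

2.67 × 10^45 N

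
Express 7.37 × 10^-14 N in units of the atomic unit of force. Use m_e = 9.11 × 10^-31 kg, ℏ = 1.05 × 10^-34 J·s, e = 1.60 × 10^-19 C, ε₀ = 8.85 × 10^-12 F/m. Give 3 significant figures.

atomic unit of force: F_au = E_h/a₀ = m_e²e⁶/((4πε₀)³ℏ⁴) = 8.33 × 10^-8 N.
7.37 × 10^-14 / 8.33 × 10^-8 = 8.85 × 10^-7

8.85 × 10^-7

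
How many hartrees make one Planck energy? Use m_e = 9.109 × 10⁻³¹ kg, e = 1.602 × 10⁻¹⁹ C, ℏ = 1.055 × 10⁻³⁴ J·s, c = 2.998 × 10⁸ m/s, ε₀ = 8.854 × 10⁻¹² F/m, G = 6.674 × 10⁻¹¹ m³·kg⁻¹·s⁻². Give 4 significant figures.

4.494 × 10²⁶

Planck energy: E_P = √(ℏc⁵/G) = 1.957 × 10⁹ J
hartree: E_h = m_e e⁴/(4πε₀ℏ)² = 4.354 × 10⁻¹⁸ J
ratio = 1.957 × 10⁹ / 4.354 × 10⁻¹⁸ = 4.494 × 10²⁶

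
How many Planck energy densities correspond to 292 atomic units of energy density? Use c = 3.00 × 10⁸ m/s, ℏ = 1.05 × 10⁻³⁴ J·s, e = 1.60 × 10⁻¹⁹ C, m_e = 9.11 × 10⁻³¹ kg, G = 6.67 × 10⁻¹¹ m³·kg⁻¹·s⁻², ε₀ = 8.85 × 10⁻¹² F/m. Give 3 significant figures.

1.88 × 10⁻⁹⁸

atomic unit of energy density: u_au = E_h/a₀³ = m_e⁴e¹⁰/((4πε₀)⁵ℏ⁸) = 3.01 × 10¹³ J/m³
Planck energy density: u_P = c⁷/(ℏG²) = 4.68 × 10¹¹³ J/m³
292 × 3.01 × 10¹³ / 4.68 × 10¹¹³ = 1.88 × 10⁻⁹⁸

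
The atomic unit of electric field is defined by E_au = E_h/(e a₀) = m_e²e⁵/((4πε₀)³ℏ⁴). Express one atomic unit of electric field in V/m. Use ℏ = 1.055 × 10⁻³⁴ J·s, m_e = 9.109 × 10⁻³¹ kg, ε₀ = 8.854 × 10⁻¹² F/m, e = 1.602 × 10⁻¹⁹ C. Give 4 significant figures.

E_au = E_h/(e a₀) = m_e²e⁵/((4πε₀)³ℏ⁴)
E_h = 4.354 × 10⁻¹⁸ J
a₀ = 5.297 × 10⁻¹¹ m
E_h/(e·a₀) = 5.131 × 10¹¹ V/m

5.131 × 10¹¹ V/m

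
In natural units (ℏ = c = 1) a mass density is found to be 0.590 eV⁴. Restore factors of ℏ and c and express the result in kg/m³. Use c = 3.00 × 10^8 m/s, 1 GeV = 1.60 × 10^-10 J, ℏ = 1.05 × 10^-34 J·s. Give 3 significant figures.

1.37 × 10^-16 kg/m³

Mass density is [E]/(c²[L]³) = [E]⁴/(ℏ³c⁵).
1 GeV⁴ → 1/(ℏ³c⁵) × (1 GeV in J)⁴ = 2.33 × 10^20 kg/m³.
Convert the energy scale: 0.590 eV⁴ = 5.90 × 10^-37 GeV⁴.
Result: 5.90 × 10^-37 × 2.33 × 10^20 = 1.37 × 10^-16 kg/m³.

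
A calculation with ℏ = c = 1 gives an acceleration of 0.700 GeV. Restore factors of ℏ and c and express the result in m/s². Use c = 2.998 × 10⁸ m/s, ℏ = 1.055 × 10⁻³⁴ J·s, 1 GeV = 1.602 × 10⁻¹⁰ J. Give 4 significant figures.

3.187 × 10³² m/s²

Acceleration is [L]/[T]² = c·[E]/ℏ.
1 GeV → c/ℏ × (1 GeV in J) = 4.552 × 10³² m/s².
Result: 0.700 × 4.552 × 10³² = 3.187 × 10³² m/s².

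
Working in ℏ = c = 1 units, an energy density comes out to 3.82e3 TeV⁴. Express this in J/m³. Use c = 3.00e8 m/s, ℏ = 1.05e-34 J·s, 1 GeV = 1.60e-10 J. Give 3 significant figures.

[E]/[L]³ = [E]⁴/(ℏc)³; restore (ℏc)⁻³.
1 GeV⁴ → 1/(ℏc)³ × (1 GeV in J)⁴ = 2.10e37 J/m³.
Convert the energy scale: 3.82e3 TeV⁴ = 3.82e15 GeV⁴.
Result: 3.82e15 × 2.10e37 = 8.01e52 J/m³.

8.01e52 J/m³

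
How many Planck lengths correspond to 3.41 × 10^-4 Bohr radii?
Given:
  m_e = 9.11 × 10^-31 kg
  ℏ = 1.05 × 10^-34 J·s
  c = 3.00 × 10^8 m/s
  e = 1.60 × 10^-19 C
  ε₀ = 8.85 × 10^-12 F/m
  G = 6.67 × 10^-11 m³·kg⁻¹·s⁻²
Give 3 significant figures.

Bohr radius: a₀ = 4πε₀ℏ²/(m_e e²) = 5.26 × 10^-11 m
Planck length: ℓ_P = √(ℏG/c³) = 1.61 × 10^-35 m
3.41 × 10^-4 × 5.26 × 10^-11 / 1.61 × 10^-35 = 1.11 × 10^21

1.11 × 10^21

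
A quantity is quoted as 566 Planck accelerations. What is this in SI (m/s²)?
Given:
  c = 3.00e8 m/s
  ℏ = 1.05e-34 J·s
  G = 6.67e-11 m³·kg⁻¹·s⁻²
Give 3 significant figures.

3.16e54 m/s²

One Planck acceleration: a_P = √(c⁷/(ℏG)) = 5.59e51 m/s².
566 × 5.59e51 m/s² = 3.16e54 m/s²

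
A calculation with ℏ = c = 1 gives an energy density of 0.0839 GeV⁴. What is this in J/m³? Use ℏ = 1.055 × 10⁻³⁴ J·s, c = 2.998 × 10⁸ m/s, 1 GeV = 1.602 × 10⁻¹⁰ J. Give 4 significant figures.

[E]/[L]³ = [E]⁴/(ℏc)³; restore (ℏc)⁻³.
1 GeV⁴ → 1/(ℏc)³ × (1 GeV in J)⁴ = 2.082 × 10³⁷ J/m³.
Result: 0.0839 × 2.082 × 10³⁷ = 1.746 × 10³⁶ J/m³.

1.746 × 10³⁶ J/m³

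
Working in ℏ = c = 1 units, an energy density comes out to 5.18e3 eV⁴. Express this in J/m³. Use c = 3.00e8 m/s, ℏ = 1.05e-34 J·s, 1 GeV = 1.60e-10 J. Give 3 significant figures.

[E]/[L]³ = [E]⁴/(ℏc)³; restore (ℏc)⁻³.
1 GeV⁴ → 1/(ℏc)³ × (1 GeV in J)⁴ = 2.10e37 J/m³.
Convert the energy scale: 5.18e3 eV⁴ = 5.18e-33 GeV⁴.
Result: 5.18e-33 × 2.10e37 = 1.09e5 J/m³.

1.09e5 J/m³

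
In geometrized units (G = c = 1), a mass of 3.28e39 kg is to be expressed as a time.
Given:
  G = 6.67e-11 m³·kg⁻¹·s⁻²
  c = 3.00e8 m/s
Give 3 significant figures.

8.10e3 s

Mass → time via G/c³.
3.28e39 kg × (G/c³) = 8.10e3 s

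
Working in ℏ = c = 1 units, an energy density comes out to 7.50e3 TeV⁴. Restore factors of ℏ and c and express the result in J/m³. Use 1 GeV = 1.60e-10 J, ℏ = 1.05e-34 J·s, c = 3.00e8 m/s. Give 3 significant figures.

1.57e53 J/m³

[E]/[L]³ = [E]⁴/(ℏc)³; restore (ℏc)⁻³.
1 GeV⁴ → 1/(ℏc)³ × (1 GeV in J)⁴ = 2.10e37 J/m³.
Convert the energy scale: 7.50e3 TeV⁴ = 7.50e15 GeV⁴.
Result: 7.50e15 × 2.10e37 = 1.57e53 J/m³.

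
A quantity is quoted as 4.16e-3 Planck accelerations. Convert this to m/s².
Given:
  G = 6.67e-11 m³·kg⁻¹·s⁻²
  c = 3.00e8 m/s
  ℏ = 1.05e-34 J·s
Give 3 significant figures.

One Planck acceleration: a_P = √(c⁷/(ℏG)) = 5.59e51 m/s².
4.16e-3 × 5.59e51 m/s² = 2.32e49 m/s²

2.32e49 m/s²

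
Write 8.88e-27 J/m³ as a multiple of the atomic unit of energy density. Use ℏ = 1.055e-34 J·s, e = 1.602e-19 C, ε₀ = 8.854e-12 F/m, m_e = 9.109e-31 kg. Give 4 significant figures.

3.032e-40

atomic unit of energy density: u_au = E_h/a₀³ = m_e⁴e¹⁰/((4πε₀)⁵ℏ⁸) = 2.929e13 J/m³.
8.88e-27 / 2.929e13 = 3.032e-40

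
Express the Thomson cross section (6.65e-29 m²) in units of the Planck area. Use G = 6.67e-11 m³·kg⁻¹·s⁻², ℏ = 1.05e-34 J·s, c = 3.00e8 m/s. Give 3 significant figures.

Planck area: A_P = ℏG/c³ = 2.59e-70 m².
6.65e-29 / 2.59e-70 = 2.56e41

2.56e41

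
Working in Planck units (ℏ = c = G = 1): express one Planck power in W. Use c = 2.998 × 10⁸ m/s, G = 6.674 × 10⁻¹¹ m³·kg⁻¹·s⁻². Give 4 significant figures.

From ℏ = c = G = 1 the power scale is P_P = c⁵/G.
  = 2.422 × 10⁴² / 6.674 × 10⁻¹¹
  = 3.629 × 10⁵² W

3.629 × 10⁵² W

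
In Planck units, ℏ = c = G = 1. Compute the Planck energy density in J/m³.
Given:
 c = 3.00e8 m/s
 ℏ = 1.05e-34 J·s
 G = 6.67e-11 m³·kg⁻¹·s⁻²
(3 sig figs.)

4.68e113 J/m³

The unique combination of the constants set to 1 with dimensions of energy density is u_P = c⁷/(ℏG²).
  = 2.19e59 / 4.67e-55
  = 4.68e113 J/m³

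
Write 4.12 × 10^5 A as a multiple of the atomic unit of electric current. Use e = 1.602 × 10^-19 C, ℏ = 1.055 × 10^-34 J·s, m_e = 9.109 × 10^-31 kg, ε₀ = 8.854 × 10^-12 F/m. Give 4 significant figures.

atomic unit of electric current: I_au = e E_h/ℏ = m_e e⁵/((4πε₀)²ℏ³) = 6.612 × 10^-3 A.
4.12 × 10^5 / 6.612 × 10^-3 = 6.231 × 10^7

6.231 × 10^7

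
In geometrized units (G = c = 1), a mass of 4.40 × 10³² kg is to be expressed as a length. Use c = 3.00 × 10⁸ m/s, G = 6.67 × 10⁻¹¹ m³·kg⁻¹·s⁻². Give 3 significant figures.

In G = c = 1 units mass has dimensions of length; the conversion factor is G/c².
4.40 × 10³² kg × (G/c²) = 3.26 × 10⁵ m

3.26 × 10⁵ m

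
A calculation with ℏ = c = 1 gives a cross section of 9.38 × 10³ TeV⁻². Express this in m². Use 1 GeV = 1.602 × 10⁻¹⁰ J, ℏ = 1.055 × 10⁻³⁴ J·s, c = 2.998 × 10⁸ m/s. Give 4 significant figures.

3.656 × 10⁻³⁴ m²

Area is [L]² = [E]⁻²·(ℏc)²; restore (ℏc)².
1 GeV⁻² → (ℏc)² × (1 GeV in J)⁻² = 3.898 × 10⁻³² m².
Convert the energy scale: 9.38 × 10³ TeV⁻² = 9.38 × 10⁻³ GeV⁻².
Result: 9.38 × 10⁻³ × 3.898 × 10⁻³² = 3.656 × 10⁻³⁴ m².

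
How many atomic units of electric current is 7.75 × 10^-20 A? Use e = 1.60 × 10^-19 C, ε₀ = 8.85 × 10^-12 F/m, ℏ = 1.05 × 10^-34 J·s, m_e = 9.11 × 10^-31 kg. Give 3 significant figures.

1.16 × 10^-17

atomic unit of electric current: I_au = e E_h/ℏ = m_e e⁵/((4πε₀)²ℏ³) = 6.67 × 10^-3 A.
7.75 × 10^-20 / 6.67 × 10^-3 = 1.16 × 10^-17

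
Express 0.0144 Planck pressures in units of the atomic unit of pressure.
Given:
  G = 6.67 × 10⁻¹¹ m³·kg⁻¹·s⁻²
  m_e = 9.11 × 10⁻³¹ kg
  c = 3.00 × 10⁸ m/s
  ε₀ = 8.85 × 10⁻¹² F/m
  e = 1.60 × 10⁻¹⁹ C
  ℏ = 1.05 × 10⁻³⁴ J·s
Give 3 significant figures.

2.24 × 10⁹⁸

Planck pressure: p_P = c⁷/(ℏG²) = 4.68 × 10¹¹³ Pa
atomic unit of pressure: P_au = E_h/a₀³ = m_e⁴e¹⁰/((4πε₀)⁵ℏ⁸) = 3.01 × 10¹³ Pa
0.0144 × 4.68 × 10¹¹³ / 3.01 × 10¹³ = 2.24 × 10⁹⁸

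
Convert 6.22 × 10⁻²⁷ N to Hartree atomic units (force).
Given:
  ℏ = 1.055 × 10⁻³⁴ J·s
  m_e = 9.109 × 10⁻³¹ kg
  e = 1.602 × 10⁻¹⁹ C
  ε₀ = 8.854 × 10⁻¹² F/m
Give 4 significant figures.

atomic unit of force: F_au = E_h/a₀ = m_e²e⁶/((4πε₀)³ℏ⁴) = 8.220 × 10⁻⁸ N.
6.22 × 10⁻²⁷ / 8.220 × 10⁻⁸ = 7.567 × 10⁻²⁰

7.567 × 10⁻²⁰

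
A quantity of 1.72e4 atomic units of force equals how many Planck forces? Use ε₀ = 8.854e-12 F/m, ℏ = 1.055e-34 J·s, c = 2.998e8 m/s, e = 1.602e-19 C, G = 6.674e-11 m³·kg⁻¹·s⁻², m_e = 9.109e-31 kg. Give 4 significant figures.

1.168e-47

atomic unit of force: F_au = E_h/a₀ = m_e²e⁶/((4πε₀)³ℏ⁴) = 8.220e-8 N
Planck force: F_P = c⁴/G = 1.210e44 N
1.72e4 × 8.220e-8 / 1.210e44 = 1.168e-47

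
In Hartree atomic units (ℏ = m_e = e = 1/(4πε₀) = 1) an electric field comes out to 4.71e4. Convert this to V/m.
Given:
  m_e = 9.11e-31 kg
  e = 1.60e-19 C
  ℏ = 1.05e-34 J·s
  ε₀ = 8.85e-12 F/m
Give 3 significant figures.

2.45e16 V/m

One atomic unit of electric field: E_au = E_h/(e a₀) = m_e²e⁵/((4πε₀)³ℏ⁴) = 5.20e11 V/m.
4.71e4 × 5.20e11 V/m = 2.45e16 V/m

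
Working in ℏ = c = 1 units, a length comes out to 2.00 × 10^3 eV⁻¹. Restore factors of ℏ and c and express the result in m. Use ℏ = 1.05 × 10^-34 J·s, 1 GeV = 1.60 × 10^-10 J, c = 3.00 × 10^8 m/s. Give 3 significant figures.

A length is [E]⁻¹ in ℏ=c=1; restore one factor of ℏc.
1 GeV⁻¹ → ℏc × (1 GeV in J)⁻¹ = 1.97 × 10^-16 m.
Convert the energy scale: 2.00 × 10^3 eV⁻¹ = 2.00 × 10^12 GeV⁻¹.
Result: 2.00 × 10^12 × 1.97 × 10^-16 = 3.94 × 10^-4 m.

3.94 × 10^-4 m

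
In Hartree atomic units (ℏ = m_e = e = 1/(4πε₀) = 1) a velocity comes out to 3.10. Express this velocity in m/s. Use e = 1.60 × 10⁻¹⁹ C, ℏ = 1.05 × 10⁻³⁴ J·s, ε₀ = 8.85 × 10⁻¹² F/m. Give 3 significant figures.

One atomic unit of velocity: v_au = e²/(4πε₀ℏ) = 2.19 × 10⁶ m/s.
3.10 × 2.19 × 10⁶ m/s = 6.80 × 10⁶ m/s

6.80 × 10⁶ m/s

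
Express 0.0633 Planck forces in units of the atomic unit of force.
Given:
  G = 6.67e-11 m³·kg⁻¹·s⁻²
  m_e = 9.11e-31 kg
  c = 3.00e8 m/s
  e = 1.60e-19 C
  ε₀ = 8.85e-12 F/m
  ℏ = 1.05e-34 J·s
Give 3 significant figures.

Planck force: F_P = c⁴/G = 1.21e44 N
atomic unit of force: F_au = E_h/a₀ = m_e²e⁶/((4πε₀)³ℏ⁴) = 8.33e-8 N
0.0633 × 1.21e44 / 8.33e-8 = 9.23e49

9.23e49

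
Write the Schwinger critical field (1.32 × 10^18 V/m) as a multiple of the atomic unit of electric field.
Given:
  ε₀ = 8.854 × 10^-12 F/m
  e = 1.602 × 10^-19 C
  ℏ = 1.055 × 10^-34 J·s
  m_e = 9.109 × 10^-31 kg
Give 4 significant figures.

2.573 × 10^6

atomic unit of electric field: E_au = E_h/(e a₀) = m_e²e⁵/((4πε₀)³ℏ⁴) = 5.131 × 10^11 V/m.
1.32 × 10^18 / 5.131 × 10^11 = 2.573 × 10^6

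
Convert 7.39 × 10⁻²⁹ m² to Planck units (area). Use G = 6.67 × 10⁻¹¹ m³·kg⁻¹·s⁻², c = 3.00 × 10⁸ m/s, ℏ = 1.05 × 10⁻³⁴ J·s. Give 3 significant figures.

2.85 × 10⁴¹

Planck area: A_P = ℏG/c³ = 2.59 × 10⁻⁷⁰ m².
7.39 × 10⁻²⁹ / 2.59 × 10⁻⁷⁰ = 2.85 × 10⁴¹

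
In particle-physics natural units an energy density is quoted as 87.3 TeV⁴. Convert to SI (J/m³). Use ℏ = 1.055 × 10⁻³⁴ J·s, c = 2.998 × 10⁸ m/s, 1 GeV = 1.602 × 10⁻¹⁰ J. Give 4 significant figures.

1.817 × 10⁵¹ J/m³

[E]/[L]³ = [E]⁴/(ℏc)³; restore (ℏc)⁻³.
1 GeV⁴ → 1/(ℏc)³ × (1 GeV in J)⁴ = 2.082 × 10³⁷ J/m³.
Convert the energy scale: 87.3 TeV⁴ = 8.73 × 10¹³ GeV⁴.
Result: 8.73 × 10¹³ × 2.082 × 10³⁷ = 1.817 × 10⁵¹ J/m³.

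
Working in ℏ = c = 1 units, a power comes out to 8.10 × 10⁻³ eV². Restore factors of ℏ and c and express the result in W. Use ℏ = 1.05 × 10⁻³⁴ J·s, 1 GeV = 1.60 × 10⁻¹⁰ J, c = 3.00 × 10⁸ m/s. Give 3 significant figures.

Power is [E]/[T] = [E]²/ℏ.
1 GeV² → 1/ℏ × (1 GeV in J)² = 2.44 × 10¹⁴ W.
Convert the energy scale: 8.10 × 10⁻³ eV² = 8.10 × 10⁻²¹ GeV².
Result: 8.10 × 10⁻²¹ × 2.44 × 10¹⁴ = 1.97 × 10⁻⁶ W.

1.97 × 10⁻⁶ W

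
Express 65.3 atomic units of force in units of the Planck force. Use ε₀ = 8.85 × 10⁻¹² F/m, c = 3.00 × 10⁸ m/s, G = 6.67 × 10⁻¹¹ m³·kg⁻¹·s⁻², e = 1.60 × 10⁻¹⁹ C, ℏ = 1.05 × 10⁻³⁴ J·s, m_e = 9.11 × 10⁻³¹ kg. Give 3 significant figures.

atomic unit of force: F_au = E_h/a₀ = m_e²e⁶/((4πε₀)³ℏ⁴) = 8.33 × 10⁻⁸ N
Planck force: F_P = c⁴/G = 1.21 × 10⁴⁴ N
65.3 × 8.33 × 10⁻⁸ / 1.21 × 10⁴⁴ = 4.48 × 10⁻⁵⁰

4.48 × 10⁻⁵⁰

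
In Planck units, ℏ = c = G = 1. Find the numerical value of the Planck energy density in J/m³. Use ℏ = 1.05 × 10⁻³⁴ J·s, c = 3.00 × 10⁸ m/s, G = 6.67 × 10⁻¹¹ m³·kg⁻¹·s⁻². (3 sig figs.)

4.68 × 10¹¹³ J/m³

The unique combination of the constants set to 1 with dimensions of energy density is u_P = c⁷/(ℏG²).
  = 2.19 × 10⁵⁹ / 4.67 × 10⁻⁵⁵
  = 4.68 × 10¹¹³ J/m³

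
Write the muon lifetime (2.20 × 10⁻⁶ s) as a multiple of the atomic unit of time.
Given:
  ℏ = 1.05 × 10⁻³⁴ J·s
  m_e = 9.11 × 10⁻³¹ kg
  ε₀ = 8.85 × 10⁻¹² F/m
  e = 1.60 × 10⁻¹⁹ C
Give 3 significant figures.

9.17 × 10¹⁰

atomic unit of time: τ_au = (4πε₀)²ℏ³/(m_e e⁴) = 2.40 × 10⁻¹⁷ s.
2.20 × 10⁻⁶ / 2.40 × 10⁻¹⁷ = 9.17 × 10¹⁰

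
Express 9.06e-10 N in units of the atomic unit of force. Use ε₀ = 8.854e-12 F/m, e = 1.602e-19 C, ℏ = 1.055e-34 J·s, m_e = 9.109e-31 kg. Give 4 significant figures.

atomic unit of force: F_au = E_h/a₀ = m_e²e⁶/((4πε₀)³ℏ⁴) = 8.220e-8 N.
9.06e-10 / 8.220e-8 = 0.01102

0.01102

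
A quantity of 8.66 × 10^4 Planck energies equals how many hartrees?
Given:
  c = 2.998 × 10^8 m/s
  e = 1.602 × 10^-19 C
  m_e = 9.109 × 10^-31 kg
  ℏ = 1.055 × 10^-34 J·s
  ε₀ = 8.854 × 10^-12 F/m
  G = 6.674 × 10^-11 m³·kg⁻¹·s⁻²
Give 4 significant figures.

3.891 × 10^31

Planck energy: E_P = √(ℏc⁵/G) = 1.957 × 10^9 J
hartree: E_h = m_e e⁴/(4πε₀ℏ)² = 4.354 × 10^-18 J
8.66 × 10^4 × 1.957 × 10^9 / 4.354 × 10^-18 = 3.891 × 10^31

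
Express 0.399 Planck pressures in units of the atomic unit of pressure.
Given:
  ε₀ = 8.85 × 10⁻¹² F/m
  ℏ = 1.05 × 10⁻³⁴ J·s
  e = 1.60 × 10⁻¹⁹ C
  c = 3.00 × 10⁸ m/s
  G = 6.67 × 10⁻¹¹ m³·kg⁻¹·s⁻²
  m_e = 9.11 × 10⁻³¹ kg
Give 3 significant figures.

Planck pressure: p_P = c⁷/(ℏG²) = 4.68 × 10¹¹³ Pa
atomic unit of pressure: P_au = E_h/a₀³ = m_e⁴e¹⁰/((4πε₀)⁵ℏ⁸) = 3.01 × 10¹³ Pa
0.399 × 4.68 × 10¹¹³ / 3.01 × 10¹³ = 6.20 × 10⁹⁹

6.20 × 10⁹⁹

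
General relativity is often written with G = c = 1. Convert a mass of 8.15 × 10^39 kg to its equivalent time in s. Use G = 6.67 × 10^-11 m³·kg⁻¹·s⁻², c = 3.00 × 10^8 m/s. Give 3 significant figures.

2.01 × 10^4 s

Mass → time via G/c³.
8.15 × 10^39 kg × (G/c³) = 2.01 × 10^4 s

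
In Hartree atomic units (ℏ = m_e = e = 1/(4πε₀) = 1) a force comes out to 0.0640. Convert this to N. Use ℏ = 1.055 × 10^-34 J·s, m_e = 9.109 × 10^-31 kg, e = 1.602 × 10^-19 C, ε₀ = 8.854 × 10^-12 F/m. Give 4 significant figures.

One atomic unit of force: F_au = E_h/a₀ = m_e²e⁶/((4πε₀)³ℏ⁴) = 8.220 × 10^-8 N.
0.0640 × 8.220 × 10^-8 N = 5.261 × 10^-9 N

5.261 × 10^-9 N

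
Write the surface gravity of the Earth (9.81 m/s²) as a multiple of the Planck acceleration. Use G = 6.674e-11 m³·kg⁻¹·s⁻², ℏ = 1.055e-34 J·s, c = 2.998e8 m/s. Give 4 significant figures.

Planck acceleration: a_P = √(c⁷/(ℏG)) = 5.560e51 m/s².
9.81 / 5.560e51 = 1.764e-51

1.764e-51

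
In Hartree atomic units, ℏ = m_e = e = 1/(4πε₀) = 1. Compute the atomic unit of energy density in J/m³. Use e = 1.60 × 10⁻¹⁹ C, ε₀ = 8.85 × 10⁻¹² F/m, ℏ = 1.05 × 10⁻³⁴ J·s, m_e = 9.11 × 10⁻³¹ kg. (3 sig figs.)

Dimensional analysis gives u_au = E_h/a₀³ = m_e⁴e¹⁰/((4πε₀)⁵ℏ⁸).
E_h = 4.38 × 10⁻¹⁸ J
a₀ = 5.26 × 10⁻¹¹ m
E_h/a₀³ = 3.01 × 10¹³ J/m³

3.01 × 10¹³ J/m³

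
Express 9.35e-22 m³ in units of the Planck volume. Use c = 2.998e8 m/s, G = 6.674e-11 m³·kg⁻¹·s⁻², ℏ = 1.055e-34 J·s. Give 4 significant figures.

Planck volume: V_P = (ℏG/c³)^(3/2) = 4.224e-105 m³.
9.35e-22 / 4.224e-105 = 2.214e83

2.214e83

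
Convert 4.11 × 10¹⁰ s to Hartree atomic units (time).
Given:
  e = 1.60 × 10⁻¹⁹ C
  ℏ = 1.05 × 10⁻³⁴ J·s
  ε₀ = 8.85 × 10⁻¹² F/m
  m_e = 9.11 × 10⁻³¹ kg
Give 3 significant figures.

1.71 × 10²⁷

atomic unit of time: τ_au = (4πε₀)²ℏ³/(m_e e⁴) = 2.40 × 10⁻¹⁷ s.
4.11 × 10¹⁰ / 2.40 × 10⁻¹⁷ = 1.71 × 10²⁷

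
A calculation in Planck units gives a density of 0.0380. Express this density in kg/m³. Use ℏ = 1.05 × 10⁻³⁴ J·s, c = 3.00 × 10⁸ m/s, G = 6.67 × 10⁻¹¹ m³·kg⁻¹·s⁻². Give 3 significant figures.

One Planck density: ρ_P = c⁵/(ℏG²) = 5.20 × 10⁹⁶ kg/m³.
0.0380 × 5.20 × 10⁹⁶ kg/m³ = 1.98 × 10⁹⁵ kg/m³

1.98 × 10⁹⁵ kg/m³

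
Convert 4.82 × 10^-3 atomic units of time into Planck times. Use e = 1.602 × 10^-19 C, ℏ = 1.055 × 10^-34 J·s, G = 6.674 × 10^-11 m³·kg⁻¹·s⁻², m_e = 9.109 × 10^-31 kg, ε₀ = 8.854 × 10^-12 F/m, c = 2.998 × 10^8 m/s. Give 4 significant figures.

atomic unit of time: τ_au = (4πε₀)²ℏ³/(m_e e⁴) = 2.423 × 10^-17 s
Planck time: t_P = √(ℏG/c⁵) = 5.392 × 10^-44 s
4.82 × 10^-3 × 2.423 × 10^-17 / 5.392 × 10^-44 = 2.166 × 10^24

2.166 × 10^24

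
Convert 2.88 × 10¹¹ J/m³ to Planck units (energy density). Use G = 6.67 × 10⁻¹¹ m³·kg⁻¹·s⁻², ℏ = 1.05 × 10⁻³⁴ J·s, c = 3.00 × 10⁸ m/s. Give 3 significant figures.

6.15 × 10⁻¹⁰³

Planck energy density: u_P = c⁷/(ℏG²) = 4.68 × 10¹¹³ J/m³.
2.88 × 10¹¹ / 4.68 × 10¹¹³ = 6.15 × 10⁻¹⁰³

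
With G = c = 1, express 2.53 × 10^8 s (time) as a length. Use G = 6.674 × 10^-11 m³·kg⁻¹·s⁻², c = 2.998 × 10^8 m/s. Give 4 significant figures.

Time → length via c.
2.53 × 10^8 s × (c) = 7.585 × 10^16 m

7.585 × 10^16 m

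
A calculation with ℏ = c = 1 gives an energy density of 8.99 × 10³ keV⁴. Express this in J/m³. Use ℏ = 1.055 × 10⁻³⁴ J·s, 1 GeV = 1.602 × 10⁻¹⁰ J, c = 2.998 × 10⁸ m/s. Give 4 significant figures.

[E]/[L]³ = [E]⁴/(ℏc)³; restore (ℏc)⁻³.
1 GeV⁴ → 1/(ℏc)³ × (1 GeV in J)⁴ = 2.082 × 10³⁷ J/m³.
Convert the energy scale: 8.99 × 10³ keV⁴ = 8.99 × 10⁻²¹ GeV⁴.
Result: 8.99 × 10⁻²¹ × 2.082 × 10³⁷ = 1.871 × 10¹⁷ J/m³.

1.871 × 10¹⁷ J/m³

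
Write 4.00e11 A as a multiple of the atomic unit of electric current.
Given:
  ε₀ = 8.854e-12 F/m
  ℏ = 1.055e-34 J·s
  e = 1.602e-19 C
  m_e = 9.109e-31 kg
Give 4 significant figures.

atomic unit of electric current: I_au = e E_h/ℏ = m_e e⁵/((4πε₀)²ℏ³) = 6.612e-3 A.
4.00e11 / 6.612e-3 = 6.050e13

6.050e13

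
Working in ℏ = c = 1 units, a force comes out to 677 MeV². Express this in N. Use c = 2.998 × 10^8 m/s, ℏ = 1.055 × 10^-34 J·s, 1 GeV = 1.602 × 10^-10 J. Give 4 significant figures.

Force is [E]/[L] = [E]²/(ℏc); restore (ℏc)⁻¹.
1 GeV² → 1/(ℏc) × (1 GeV in J)² = 8.114 × 10^5 N.
Convert the energy scale: 677 MeV² = 6.77 × 10^-4 GeV².
Result: 6.77 × 10^-4 × 8.114 × 10^5 = 549.3 N.

549.3 N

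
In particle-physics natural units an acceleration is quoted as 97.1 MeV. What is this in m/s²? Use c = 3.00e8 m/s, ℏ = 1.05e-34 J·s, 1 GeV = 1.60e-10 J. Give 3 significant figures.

4.44e31 m/s²

Acceleration is [L]/[T]² = c·[E]/ℏ.
1 GeV → c/ℏ × (1 GeV in J) = 4.57e32 m/s².
Convert the energy scale: 97.1 MeV = 0.0971 GeV.
Result: 0.0971 × 4.57e32 = 4.44e31 m/s².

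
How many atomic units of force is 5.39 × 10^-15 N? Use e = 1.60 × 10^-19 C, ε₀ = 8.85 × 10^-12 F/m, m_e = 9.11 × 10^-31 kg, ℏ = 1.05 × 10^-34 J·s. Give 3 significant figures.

6.47 × 10^-8

atomic unit of force: F_au = E_h/a₀ = m_e²e⁶/((4πε₀)³ℏ⁴) = 8.33 × 10^-8 N.
5.39 × 10^-15 / 8.33 × 10^-8 = 6.47 × 10^-8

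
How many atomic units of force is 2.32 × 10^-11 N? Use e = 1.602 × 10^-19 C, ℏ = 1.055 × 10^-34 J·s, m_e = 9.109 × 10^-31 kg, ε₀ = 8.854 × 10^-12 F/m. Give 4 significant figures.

2.822 × 10^-4

atomic unit of force: F_au = E_h/a₀ = m_e²e⁶/((4πε₀)³ℏ⁴) = 8.220 × 10^-8 N.
2.32 × 10^-11 / 8.220 × 10^-8 = 2.822 × 10^-4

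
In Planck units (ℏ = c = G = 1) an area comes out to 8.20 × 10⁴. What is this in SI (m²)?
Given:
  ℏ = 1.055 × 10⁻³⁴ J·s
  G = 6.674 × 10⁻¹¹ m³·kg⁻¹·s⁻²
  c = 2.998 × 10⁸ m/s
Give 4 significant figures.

2.143 × 10⁻⁶⁵ m²

One Planck area: A_P = ℏG/c³ = 2.613 × 10⁻⁷⁰ m².
8.20 × 10⁴ × 2.613 × 10⁻⁷⁰ m² = 2.143 × 10⁻⁶⁵ m²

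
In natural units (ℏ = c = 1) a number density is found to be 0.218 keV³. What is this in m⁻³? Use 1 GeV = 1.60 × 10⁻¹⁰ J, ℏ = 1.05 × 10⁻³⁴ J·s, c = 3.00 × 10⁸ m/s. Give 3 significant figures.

Number density is [L]⁻³ = [E]³/(ℏc)³.
1 GeV³ → 1/(ℏc)³ × (1 GeV in J)³ = 1.31 × 10⁴⁷ m⁻³.
Convert the energy scale: 0.218 keV³ = 2.18 × 10⁻¹⁹ GeV³.
Result: 2.18 × 10⁻¹⁹ × 1.31 × 10⁴⁷ = 2.86 × 10²⁸ m⁻³.

2.86 × 10²⁸ m⁻³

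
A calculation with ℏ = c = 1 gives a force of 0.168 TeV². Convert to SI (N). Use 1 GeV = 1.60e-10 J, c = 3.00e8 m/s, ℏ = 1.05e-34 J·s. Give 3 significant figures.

Force is [E]/[L] = [E]²/(ℏc); restore (ℏc)⁻¹.
1 GeV² → 1/(ℏc) × (1 GeV in J)² = 8.13e5 N.
Convert the energy scale: 0.168 TeV² = 1.68e5 GeV².
Result: 1.68e5 × 8.13e5 = 1.37e11 N.

1.37e11 N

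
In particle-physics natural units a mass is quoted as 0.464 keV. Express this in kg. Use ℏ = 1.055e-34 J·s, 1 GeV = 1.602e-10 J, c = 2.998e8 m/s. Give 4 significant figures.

8.270e-34 kg

Mass is [E]/c²; divide by c².
1 GeV → 1/c² × (1 GeV in J) = 1.782e-27 kg.
Convert the energy scale: 0.464 keV = 4.64e-7 GeV.
Result: 4.64e-7 × 1.782e-27 = 8.270e-34 kg.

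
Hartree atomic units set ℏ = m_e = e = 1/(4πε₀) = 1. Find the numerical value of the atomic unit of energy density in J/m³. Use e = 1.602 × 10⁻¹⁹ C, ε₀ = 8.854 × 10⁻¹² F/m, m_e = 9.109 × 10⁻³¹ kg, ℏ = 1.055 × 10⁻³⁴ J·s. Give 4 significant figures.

2.929 × 10¹³ J/m³

From ℏ = m_e = e = 1/(4πε₀) = 1 the energy density scale is u_au = E_h/a₀³ = m_e⁴e¹⁰/((4πε₀)⁵ℏ⁸).
E_h = 4.354 × 10⁻¹⁸ J
a₀ = 5.297 × 10⁻¹¹ m
E_h/a₀³ = 2.929 × 10¹³ J/m³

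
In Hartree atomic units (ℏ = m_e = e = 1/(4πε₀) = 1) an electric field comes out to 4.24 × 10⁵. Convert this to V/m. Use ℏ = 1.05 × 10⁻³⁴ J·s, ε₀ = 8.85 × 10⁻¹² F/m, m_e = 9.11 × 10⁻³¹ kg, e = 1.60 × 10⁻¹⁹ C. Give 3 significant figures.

2.21 × 10¹⁷ V/m

One atomic unit of electric field: E_au = E_h/(e a₀) = m_e²e⁵/((4πε₀)³ℏ⁴) = 5.20 × 10¹¹ V/m.
4.24 × 10⁵ × 5.20 × 10¹¹ V/m = 2.21 × 10¹⁷ V/m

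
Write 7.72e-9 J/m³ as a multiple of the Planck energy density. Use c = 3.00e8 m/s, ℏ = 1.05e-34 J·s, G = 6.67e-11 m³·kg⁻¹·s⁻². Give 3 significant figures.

Planck energy density: u_P = c⁷/(ℏG²) = 4.68e113 J/m³.
7.72e-9 / 4.68e113 = 1.65e-122

1.65e-122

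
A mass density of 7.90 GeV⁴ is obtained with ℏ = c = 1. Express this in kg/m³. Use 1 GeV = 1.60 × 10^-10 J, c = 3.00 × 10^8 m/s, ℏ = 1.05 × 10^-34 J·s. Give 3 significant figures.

Mass density is [E]/(c²[L]³) = [E]⁴/(ℏ³c⁵).
1 GeV⁴ → 1/(ℏ³c⁵) × (1 GeV in J)⁴ = 2.33 × 10^20 kg/m³.
Result: 7.90 × 2.33 × 10^20 = 1.84 × 10^21 kg/m³.

1.84 × 10^21 kg/m³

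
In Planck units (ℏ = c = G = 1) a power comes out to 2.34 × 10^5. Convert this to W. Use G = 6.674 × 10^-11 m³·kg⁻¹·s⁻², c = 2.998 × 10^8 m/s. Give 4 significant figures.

One Planck power: P_P = c⁵/G = 3.629 × 10^52 W.
2.34 × 10^5 × 3.629 × 10^52 W = 8.492 × 10^57 W

8.492 × 10^57 W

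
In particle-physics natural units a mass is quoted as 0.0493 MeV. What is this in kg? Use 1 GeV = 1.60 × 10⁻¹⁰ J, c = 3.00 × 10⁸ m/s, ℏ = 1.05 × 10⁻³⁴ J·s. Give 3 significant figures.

Mass is [E]/c²; divide by c².
1 GeV → 1/c² × (1 GeV in J) = 1.78 × 10⁻²⁷ kg.
Convert the energy scale: 0.0493 MeV = 4.93 × 10⁻⁵ GeV.
Result: 4.93 × 10⁻⁵ × 1.78 × 10⁻²⁷ = 8.76 × 10⁻³² kg.

8.76 × 10⁻³² kg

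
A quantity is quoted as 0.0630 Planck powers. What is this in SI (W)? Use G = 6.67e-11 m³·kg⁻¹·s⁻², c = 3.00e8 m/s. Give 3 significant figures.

One Planck power: P_P = c⁵/G = 3.64e52 W.
0.0630 × 3.64e52 W = 2.30e51 W

2.30e51 W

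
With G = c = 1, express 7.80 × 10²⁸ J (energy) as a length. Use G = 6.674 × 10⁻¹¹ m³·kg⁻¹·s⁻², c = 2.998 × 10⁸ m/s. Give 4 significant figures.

6.444 × 10⁻¹⁶ m

Energy → length via G/c⁴.
7.80 × 10²⁸ J × (G/c⁴) = 6.444 × 10⁻¹⁶ m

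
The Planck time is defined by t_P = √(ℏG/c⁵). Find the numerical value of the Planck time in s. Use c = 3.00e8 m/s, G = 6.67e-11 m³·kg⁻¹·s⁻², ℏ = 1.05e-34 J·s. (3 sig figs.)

5.37e-44 s

t_P = √(ℏG/c⁵)
  = √(2.88e-87)
  = 5.37e-44 s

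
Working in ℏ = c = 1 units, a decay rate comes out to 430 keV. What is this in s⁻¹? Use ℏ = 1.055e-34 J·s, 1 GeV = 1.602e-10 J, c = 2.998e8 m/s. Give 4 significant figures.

6.529e20 s⁻¹

A rate is [E]/ℏ; divide by ℏ.
1 GeV → 1/ℏ × (1 GeV in J) = 1.518e24 s⁻¹.
Convert the energy scale: 430 keV = 4.30e-4 GeV.
Result: 4.30e-4 × 1.518e24 = 6.529e20 s⁻¹.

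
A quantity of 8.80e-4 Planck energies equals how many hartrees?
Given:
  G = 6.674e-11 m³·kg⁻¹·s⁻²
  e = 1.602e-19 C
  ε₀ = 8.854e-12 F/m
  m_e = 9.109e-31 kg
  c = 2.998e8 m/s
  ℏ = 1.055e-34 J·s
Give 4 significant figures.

Planck energy: E_P = √(ℏc⁵/G) = 1.957e9 J
hartree: E_h = m_e e⁴/(4πε₀ℏ)² = 4.354e-18 J
8.80e-4 × 1.957e9 / 4.354e-18 = 3.954e23

3.954e23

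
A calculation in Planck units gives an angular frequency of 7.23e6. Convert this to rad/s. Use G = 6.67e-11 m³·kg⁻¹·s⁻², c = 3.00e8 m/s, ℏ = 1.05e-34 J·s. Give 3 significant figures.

1.35e50 rad/s

One Planck angular frequency: ω_P = √(c⁵/(ℏG)) = 1.86e43 rad/s.
7.23e6 × 1.86e43 rad/s = 1.35e50 rad/s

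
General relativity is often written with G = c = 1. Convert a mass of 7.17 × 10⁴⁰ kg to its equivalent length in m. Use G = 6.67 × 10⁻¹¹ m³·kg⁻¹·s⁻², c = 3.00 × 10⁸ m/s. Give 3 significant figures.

5.31 × 10¹³ m

In G = c = 1 units mass has dimensions of length; the conversion factor is G/c².
7.17 × 10⁴⁰ kg × (G/c²) = 5.31 × 10¹³ m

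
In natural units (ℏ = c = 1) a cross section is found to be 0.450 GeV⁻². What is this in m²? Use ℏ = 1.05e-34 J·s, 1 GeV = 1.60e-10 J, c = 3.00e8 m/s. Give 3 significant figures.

1.74e-32 m²

Area is [L]² = [E]⁻²·(ℏc)²; restore (ℏc)².
1 GeV⁻² → (ℏc)² × (1 GeV in J)⁻² = 3.88e-32 m².
Result: 0.450 × 3.88e-32 = 1.74e-32 m².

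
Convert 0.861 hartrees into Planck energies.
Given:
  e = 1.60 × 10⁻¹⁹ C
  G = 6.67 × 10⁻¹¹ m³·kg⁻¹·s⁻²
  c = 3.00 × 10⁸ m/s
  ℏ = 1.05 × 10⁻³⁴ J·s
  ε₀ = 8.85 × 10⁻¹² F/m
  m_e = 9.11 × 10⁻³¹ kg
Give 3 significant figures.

1.93 × 10⁻²⁷

hartree: E_h = m_e e⁴/(4πε₀ℏ)² = 4.38 × 10⁻¹⁸ J
Planck energy: E_P = √(ℏc⁵/G) = 1.96 × 10⁹ J
0.861 × 4.38 × 10⁻¹⁸ / 1.96 × 10⁹ = 1.93 × 10⁻²⁷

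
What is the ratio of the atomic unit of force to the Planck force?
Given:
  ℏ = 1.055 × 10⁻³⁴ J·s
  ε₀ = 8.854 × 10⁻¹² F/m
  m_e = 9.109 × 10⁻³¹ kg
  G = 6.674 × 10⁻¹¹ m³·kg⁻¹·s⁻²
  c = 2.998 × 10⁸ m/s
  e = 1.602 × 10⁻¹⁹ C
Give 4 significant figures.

6.791 × 10⁻⁵²

atomic unit of force: F_au = E_h/a₀ = m_e²e⁶/((4πε₀)³ℏ⁴) = 8.220 × 10⁻⁸ N
Planck force: F_P = c⁴/G = 1.210 × 10⁴⁴ N
ratio = 8.220 × 10⁻⁸ / 1.210 × 10⁴⁴ = 6.791 × 10⁻⁵²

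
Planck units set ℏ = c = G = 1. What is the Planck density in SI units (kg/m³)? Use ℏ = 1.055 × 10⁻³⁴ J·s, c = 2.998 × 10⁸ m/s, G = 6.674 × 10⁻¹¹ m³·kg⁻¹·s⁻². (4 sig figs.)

Dimensional analysis gives ρ_P = c⁵/(ℏG²).
  = 2.422 × 10⁴² / 4.699 × 10⁻⁵⁵
  = 5.154 × 10⁹⁶ kg/m³

5.154 × 10⁹⁶ kg/m³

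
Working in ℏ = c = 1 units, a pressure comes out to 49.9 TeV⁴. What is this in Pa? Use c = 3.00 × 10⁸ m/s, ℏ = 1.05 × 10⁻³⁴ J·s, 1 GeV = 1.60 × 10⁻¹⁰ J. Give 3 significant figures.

Pressure is [E]/[L]³ = [E]⁴/(ℏc)³.
1 GeV⁴ → 1/(ℏc)³ × (1 GeV in J)⁴ = 2.10 × 10³⁷ Pa.
Convert the energy scale: 49.9 TeV⁴ = 4.99 × 10¹³ GeV⁴.
Result: 4.99 × 10¹³ × 2.10 × 10³⁷ = 1.05 × 10⁵¹ Pa.

1.05 × 10⁵¹ Pa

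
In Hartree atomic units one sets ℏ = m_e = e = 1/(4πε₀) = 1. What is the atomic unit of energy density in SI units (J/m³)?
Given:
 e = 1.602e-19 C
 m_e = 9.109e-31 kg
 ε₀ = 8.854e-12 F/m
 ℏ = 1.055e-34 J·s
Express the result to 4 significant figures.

u_au = E_h/a₀³ = m_e⁴e¹⁰/((4πε₀)⁵ℏ⁸)
E_h = 4.354e-18 J
a₀ = 5.297e-11 m
E_h/a₀³ = 2.929e13 J/m³

2.929e13 J/m³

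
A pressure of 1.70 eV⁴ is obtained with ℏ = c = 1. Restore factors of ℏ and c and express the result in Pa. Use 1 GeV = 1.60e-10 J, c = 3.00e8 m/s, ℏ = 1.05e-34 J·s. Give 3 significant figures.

35.6 Pa

Pressure is [E]/[L]³ = [E]⁴/(ℏc)³.
1 GeV⁴ → 1/(ℏc)³ × (1 GeV in J)⁴ = 2.10e37 Pa.
Convert the energy scale: 1.70 eV⁴ = 1.70e-36 GeV⁴.
Result: 1.70e-36 × 2.10e37 = 35.6 Pa.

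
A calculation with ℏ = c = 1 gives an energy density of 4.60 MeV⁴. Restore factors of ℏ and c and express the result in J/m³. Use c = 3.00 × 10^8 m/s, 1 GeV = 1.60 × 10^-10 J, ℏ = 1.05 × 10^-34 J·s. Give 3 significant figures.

[E]/[L]³ = [E]⁴/(ℏc)³; restore (ℏc)⁻³.
1 GeV⁴ → 1/(ℏc)³ × (1 GeV in J)⁴ = 2.10 × 10^37 J/m³.
Convert the energy scale: 4.60 MeV⁴ = 4.60 × 10^-12 GeV⁴.
Result: 4.60 × 10^-12 × 2.10 × 10^37 = 9.65 × 10^25 J/m³.

9.65 × 10^25 J/m³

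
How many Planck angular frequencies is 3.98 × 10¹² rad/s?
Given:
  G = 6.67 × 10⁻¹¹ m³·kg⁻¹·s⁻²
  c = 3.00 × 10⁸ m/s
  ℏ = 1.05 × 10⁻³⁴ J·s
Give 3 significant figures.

Planck angular frequency: ω_P = √(c⁵/(ℏG)) = 1.86 × 10⁴³ rad/s.
3.98 × 10¹² / 1.86 × 10⁴³ = 2.14 × 10⁻³¹

2.14 × 10⁻³¹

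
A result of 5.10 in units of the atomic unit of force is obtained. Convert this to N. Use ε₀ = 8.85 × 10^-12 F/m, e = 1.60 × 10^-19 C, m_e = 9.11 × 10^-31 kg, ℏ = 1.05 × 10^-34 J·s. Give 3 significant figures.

4.25 × 10^-7 N

One atomic unit of force: F_au = E_h/a₀ = m_e²e⁶/((4πε₀)³ℏ⁴) = 8.33 × 10^-8 N.
5.10 × 8.33 × 10^-8 N = 4.25 × 10^-7 N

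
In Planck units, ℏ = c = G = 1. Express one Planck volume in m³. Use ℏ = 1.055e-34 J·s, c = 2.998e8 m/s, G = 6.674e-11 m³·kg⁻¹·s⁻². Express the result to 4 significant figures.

4.224e-105 m³

From ℏ = c = G = 1 the volume scale is V_P = (ℏG/c³)^(3/2).
  = √(1.784e-209)
  = 4.224e-105 m³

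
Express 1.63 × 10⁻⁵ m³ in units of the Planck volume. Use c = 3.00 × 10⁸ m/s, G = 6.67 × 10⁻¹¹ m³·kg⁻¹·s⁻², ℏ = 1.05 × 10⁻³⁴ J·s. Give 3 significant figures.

3.90 × 10⁹⁹

Planck volume: V_P = (ℏG/c³)^(3/2) = 4.18 × 10⁻¹⁰⁵ m³.
1.63 × 10⁻⁵ / 4.18 × 10⁻¹⁰⁵ = 3.90 × 10⁹⁹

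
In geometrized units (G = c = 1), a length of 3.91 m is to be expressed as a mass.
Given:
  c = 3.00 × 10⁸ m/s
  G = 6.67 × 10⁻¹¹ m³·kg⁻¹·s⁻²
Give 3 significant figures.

Length → mass via c²/G.
3.91 m × (c²/G) = 5.28 × 10²⁷ kg

5.28 × 10²⁷ kg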